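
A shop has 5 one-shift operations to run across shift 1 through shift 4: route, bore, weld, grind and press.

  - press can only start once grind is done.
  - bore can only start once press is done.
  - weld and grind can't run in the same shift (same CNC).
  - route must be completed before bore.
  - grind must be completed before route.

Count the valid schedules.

Splitting on route: it can be shift 2 (9), shift 3 (9). Listing each branch's schedules as (bore, weld, grind, press) by shift number:
route=shift 2: (3,2,1,2) (3,3,1,2) (3,4,1,2) (4,2,1,2) (4,2,1,3) (4,3,1,2) (4,3,1,3) (4,4,1,2) (4,4,1,3) — 9.
route=shift 3: (4,1,2,3) (4,2,1,2) (4,2,1,3) (4,3,1,2) (4,3,1,3) (4,3,2,3) (4,4,1,2) (4,4,1,3) (4,4,2,3) — 9.
Summing: 9 + 9 = 18.

18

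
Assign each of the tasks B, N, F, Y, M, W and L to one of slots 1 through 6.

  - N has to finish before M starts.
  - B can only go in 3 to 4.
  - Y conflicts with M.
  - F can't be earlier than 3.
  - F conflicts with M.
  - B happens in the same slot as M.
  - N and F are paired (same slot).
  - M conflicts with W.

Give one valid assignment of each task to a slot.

Y in 1; F in 3; M in 4; N in 3; B in 4; L in 1; W in 1

Checking: N(3) before M(4); Y(1) != M(4); F(3) != M(4); M(4) != W(1); B = M = 4; N = F = 3; F=3 in [3,6]; B=4 in [3,4].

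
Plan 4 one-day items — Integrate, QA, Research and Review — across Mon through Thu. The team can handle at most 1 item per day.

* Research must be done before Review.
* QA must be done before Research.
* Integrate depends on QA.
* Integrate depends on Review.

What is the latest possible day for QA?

Mon

Downstream work caps QA at Mon.
QA at Mon is achievable: Integrate=Thu, QA=Mon, Review=Wed, Research=Tue.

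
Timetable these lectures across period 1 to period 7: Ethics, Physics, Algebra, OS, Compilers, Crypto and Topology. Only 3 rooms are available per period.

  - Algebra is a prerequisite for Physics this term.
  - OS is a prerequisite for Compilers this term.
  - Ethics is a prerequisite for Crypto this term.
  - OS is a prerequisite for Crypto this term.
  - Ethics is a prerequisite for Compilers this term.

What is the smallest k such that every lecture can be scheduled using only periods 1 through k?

The precedence chain requires at least 2 distinct periods.
With at most 3 per period and 7 lectures, at least 3 periods are needed.
3 works (last occupied period: period 3): for example Physics in period 2, Algebra in period 1, Ethics in period 1, Topology in period 3, OS in period 1, Compilers in period 2, Crypto in period 2.

3 periods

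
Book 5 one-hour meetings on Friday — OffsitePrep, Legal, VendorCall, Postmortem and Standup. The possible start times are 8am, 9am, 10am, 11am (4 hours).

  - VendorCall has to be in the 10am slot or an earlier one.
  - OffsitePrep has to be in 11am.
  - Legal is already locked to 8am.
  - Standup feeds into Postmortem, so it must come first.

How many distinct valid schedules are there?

18

Splitting on VendorCall: it can be 8am (6), 9am (6), 10am (6). Listing each branch's schedules as (OffsitePrep, Legal, Postmortem, Standup):
VendorCall=8am: (11am,8am,9am,8am) (11am,8am,10am,8am) (11am,8am,10am,9am) (11am,8am,11am,8am) (11am,8am,11am,9am) (11am,8am,11am,10am) — 6.
VendorCall=9am: (11am,8am,9am,8am) (11am,8am,10am,8am) (11am,8am,10am,9am) (11am,8am,11am,8am) (11am,8am,11am,9am) (11am,8am,11am,10am) — 6.
VendorCall=10am: (11am,8am,9am,8am) (11am,8am,10am,8am) (11am,8am,10am,9am) (11am,8am,11am,8am) (11am,8am,11am,9am) (11am,8am,11am,10am) — 6.
Summing: 6 + 6 + 6 = 18.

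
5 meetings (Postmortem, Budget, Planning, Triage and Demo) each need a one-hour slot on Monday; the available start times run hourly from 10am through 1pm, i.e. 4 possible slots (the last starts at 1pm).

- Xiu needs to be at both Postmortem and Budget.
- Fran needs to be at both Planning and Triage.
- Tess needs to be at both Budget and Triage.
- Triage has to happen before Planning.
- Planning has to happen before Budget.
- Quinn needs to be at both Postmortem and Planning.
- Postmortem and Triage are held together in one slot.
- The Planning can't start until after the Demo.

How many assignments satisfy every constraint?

6

Splitting on Postmortem: it can be 10am (4), 11am (2). Listing each branch's schedules as (Budget, Planning, Triage, Demo):
Postmortem=10am: (12pm,11am,10am,10am) (1pm,11am,10am,10am) (1pm,12pm,10am,10am) (1pm,12pm,10am,11am) — 4.
Postmortem=11am: (1pm,12pm,11am,10am) (1pm,12pm,11am,11am) — 2.
Summing: 4 + 2 = 6.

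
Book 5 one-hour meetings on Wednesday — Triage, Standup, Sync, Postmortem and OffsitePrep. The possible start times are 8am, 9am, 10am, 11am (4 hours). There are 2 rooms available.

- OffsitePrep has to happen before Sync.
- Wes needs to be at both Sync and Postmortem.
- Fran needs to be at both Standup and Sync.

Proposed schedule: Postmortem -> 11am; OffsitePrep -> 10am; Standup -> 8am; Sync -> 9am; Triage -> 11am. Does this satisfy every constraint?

OffsitePrep has to happen before Sync — violated.
Fran needs to be at both Standup and Sync — holds.
Wes needs to be at both Sync and Postmortem — holds.
There are 2 rooms available — holds.

No. OffsitePrep has to happen before Sync is not satisfied.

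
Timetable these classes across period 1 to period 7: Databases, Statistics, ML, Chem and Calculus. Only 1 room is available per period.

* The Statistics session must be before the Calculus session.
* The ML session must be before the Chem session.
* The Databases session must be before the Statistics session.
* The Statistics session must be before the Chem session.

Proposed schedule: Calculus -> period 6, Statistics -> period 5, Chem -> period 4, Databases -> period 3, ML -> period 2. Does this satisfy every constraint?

No. The Statistics session must be before the Chem session is not satisfied.

The Statistics session must be before the Calculus session — holds.
The Databases session must be before the Statistics session — holds.
Only 1 room is available per period — holds.
The ML session must be before the Chem session — holds.
The Statistics session must be before the Chem session — violated.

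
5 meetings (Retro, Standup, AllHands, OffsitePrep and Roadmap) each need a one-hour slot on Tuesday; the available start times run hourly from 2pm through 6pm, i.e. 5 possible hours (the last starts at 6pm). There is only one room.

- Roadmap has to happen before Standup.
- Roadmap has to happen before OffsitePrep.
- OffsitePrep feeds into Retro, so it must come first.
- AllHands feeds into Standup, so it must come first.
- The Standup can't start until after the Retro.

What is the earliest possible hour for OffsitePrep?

3pm

Precedence pushes OffsitePrep to at least 3pm; downstream work caps OffsitePrep at 4pm.
OffsitePrep at 3pm is achievable: Standup -> 6pm, Roadmap -> 2pm, AllHands -> 5pm, OffsitePrep -> 3pm, Retro -> 4pm.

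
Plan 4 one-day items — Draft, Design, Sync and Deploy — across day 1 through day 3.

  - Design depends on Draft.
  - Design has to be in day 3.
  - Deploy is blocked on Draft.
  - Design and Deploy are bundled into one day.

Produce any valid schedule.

Draft=day 1; Deploy=day 3; Design=day 3; Sync=day 1

Checking: Draft(day 1) before Design(day 3); Draft(day 1) before Deploy(day 3); Design = Deploy = day 3; Design=day 3 in [day 3,day 3].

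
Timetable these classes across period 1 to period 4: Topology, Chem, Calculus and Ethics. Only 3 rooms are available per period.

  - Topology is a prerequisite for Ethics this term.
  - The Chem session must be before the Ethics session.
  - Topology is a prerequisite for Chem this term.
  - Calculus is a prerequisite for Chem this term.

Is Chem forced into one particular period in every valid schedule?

No

Chem can be period 2 (e.g. Ethics=period 3; Calculus=period 1; Topology=period 1; Chem=period 2) or period 3 (e.g. Chem -> period 3; Topology -> period 1; Ethics -> period 4; Calculus -> period 1).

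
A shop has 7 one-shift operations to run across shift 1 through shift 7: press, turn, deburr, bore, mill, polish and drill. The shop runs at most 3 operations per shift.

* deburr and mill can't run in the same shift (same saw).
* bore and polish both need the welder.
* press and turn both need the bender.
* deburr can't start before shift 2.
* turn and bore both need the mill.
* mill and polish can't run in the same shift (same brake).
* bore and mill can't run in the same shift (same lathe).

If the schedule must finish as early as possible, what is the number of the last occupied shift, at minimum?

With at most 3 per shift and 7 operations, at least 3 shifts are needed.
deburr can't be placed before shift 2, so the schedule must run through at least shift 2.
3 works (last occupied shift: shift 3): for example bore -> shift 1, deburr -> shift 2, turn -> shift 2, polish -> shift 2, mill -> shift 3, drill -> shift 1, press -> shift 1.

shift 3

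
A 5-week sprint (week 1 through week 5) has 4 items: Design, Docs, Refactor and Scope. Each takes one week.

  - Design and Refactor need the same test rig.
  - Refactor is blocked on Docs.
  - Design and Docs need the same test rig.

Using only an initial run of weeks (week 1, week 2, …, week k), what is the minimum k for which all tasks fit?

3

The precedence chain requires at least 2 distinct weeks.
Could 2 weeks be enough, i.e. nothing placed later than week 2? No: Refactor must come after Docs (at week 1 or later) → {week 2}; Docs must come before Refactor (at week 2 or earlier) → {week 1}; Design can't share with Refactor (week 2) → {week 1}; Docs can't share with Design (week 1) → nothing is left.
So 2 weeks is not enough.
3 works (last occupied week: week 3): for example Design in week 3, Scope in week 1, Docs in week 1, Refactor in week 2.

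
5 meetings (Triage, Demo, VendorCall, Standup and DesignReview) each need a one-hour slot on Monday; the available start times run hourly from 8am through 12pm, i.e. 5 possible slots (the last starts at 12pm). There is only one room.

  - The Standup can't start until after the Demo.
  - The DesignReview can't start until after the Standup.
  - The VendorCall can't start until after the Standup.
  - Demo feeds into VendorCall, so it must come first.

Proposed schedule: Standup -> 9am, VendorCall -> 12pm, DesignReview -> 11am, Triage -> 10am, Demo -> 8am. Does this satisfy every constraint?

Yes

There is only one room — holds.
Demo feeds into VendorCall, so it must come first — holds.
The VendorCall can't start until after the Standup — holds.
The Standup can't start until after the Demo — holds.
The DesignReview can't start until after the Standup — holds.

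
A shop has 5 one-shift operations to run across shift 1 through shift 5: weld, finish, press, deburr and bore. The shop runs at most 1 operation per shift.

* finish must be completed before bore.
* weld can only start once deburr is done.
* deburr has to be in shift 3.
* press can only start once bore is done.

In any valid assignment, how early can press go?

shift 4

Precedence pushes press to at least shift 3.
press at shift 4 is achievable: bore=shift 2; weld=shift 5; finish=shift 1; deburr=shift 3; press=shift 4.
Nothing earlier works — the capacity limit rule out every shift before shift 4.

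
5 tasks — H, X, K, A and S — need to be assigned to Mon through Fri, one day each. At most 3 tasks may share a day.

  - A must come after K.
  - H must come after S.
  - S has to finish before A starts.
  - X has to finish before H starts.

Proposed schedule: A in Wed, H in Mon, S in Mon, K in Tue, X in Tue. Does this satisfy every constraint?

At most 3 tasks may share a day — holds.
X has to finish before H starts — violated.
S has to finish before A starts — holds.
H must come after S — violated.
A must come after K — holds.

No. X has to finish before H starts is not satisfied.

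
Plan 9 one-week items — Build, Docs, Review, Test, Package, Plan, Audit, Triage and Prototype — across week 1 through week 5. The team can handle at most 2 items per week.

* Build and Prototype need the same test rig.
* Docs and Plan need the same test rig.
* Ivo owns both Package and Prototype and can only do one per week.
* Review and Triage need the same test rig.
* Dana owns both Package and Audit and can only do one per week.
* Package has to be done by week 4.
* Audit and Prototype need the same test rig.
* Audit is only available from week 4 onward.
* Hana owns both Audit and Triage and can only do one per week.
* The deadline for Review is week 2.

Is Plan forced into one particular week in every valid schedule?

Plan can be week 1 (e.g. Test in week 3, Triage in week 5, Prototype in week 5, Docs in week 3, Audit in week 4, Plan in week 1, Review in week 1, Package in week 2, Build in week 2) or week 2 (e.g. Plan in week 2; Test in week 3; Audit in week 4; Triage in week 5; Prototype in week 5; Package in week 1; Review in week 1; Docs in week 3; Build in week 2).

No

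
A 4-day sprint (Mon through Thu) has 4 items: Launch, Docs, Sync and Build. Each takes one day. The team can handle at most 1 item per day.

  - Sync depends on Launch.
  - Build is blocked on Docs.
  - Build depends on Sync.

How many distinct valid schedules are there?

3

Enumerating: Docs=Wed; Sync=Tue; Build=Thu; Launch=Mon | Build in Thu; Docs in Tue; Sync in Wed; Launch in Mon | Docs -> Mon, Launch -> Tue, Build -> Thu, Sync -> Wed.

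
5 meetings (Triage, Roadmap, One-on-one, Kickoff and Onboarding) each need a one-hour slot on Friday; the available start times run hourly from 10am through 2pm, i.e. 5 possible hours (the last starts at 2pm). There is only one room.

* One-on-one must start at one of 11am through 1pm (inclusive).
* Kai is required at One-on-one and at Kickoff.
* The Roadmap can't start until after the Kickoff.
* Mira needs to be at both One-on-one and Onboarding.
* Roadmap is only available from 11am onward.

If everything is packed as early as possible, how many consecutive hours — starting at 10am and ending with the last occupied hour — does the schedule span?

The precedence chain requires at least 2 distinct hours.
With at most 1 per hour and 5 meetings, at least 5 hours are needed.
5 works (last occupied hour: 2pm): for example Roadmap -> 12pm, Triage -> 1pm, Kickoff -> 10am, Onboarding -> 2pm, One-on-one -> 11am.

5 hours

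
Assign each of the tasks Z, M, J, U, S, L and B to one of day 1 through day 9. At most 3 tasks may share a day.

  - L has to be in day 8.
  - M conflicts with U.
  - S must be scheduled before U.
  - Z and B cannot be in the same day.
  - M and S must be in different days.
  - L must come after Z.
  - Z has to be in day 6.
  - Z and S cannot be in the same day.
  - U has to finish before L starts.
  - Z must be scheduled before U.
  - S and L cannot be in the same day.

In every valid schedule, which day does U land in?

day 7

Z is fixed at day 6 and must come before U, so U is at least day 7.
L is fixed at day 8 and must come after U, so U is at most day 7.
So U must be day 7.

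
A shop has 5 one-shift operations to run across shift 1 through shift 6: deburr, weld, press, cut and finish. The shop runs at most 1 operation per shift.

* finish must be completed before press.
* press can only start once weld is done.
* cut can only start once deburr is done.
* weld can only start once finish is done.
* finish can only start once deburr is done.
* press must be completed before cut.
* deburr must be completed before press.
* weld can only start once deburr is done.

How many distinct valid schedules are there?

Splitting on deburr: it can be shift 1 (5), shift 2 (1). Listing each branch's schedules as (weld, press, cut, finish) by shift number:
deburr=shift 1: (3,4,5,2) (3,4,6,2) (3,5,6,2) (4,5,6,2) (4,5,6,3) — 5.
deburr=shift 2: (4,5,6,3) — 1.
Summing: 5 + 1 = 6.

6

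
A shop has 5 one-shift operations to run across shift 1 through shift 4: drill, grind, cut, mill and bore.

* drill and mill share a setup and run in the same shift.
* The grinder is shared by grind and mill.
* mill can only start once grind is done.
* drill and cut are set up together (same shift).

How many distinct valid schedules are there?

24

Splitting on drill: it can be shift 2 (4), shift 3 (8), shift 4 (12). Listing each branch's schedules as (grind, cut, mill, bore) by shift number:
drill=shift 2: (1,2,2,1) (1,2,2,2) (1,2,2,3) (1,2,2,4) — 4.
drill=shift 3: (1,3,3,1) (1,3,3,2) (1,3,3,3) (1,3,3,4) (2,3,3,1) (2,3,3,2) (2,3,3,3) (2,3,3,4) — 8.
drill=shift 4: (1,4,4,1) (1,4,4,2) (1,4,4,3) (1,4,4,4) (2,4,4,1) (2,4,4,2) (2,4,4,3) (2,4,4,4) (3,4,4,1) (3,4,4,2) (3,4,4,3) (3,4,4,4) — 12.
Summing: 4 + 8 + 12 = 24.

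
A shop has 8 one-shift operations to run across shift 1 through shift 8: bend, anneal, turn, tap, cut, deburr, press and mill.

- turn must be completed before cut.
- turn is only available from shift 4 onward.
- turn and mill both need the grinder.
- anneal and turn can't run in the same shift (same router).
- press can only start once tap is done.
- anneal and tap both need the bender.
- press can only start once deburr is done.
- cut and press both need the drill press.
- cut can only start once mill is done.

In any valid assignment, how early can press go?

Precedence pushes press to at least shift 2.
press at shift 2 is achievable: tap in shift 1, deburr in shift 1, bend in shift 1, mill in shift 1, turn in shift 4, anneal in shift 2, cut in shift 5, press in shift 2.

shift 2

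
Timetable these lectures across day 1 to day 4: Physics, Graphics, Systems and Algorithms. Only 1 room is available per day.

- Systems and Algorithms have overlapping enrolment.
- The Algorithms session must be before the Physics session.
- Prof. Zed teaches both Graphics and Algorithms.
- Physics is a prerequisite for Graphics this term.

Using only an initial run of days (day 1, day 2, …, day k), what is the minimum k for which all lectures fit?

The precedence chain requires at least 3 distinct days.
With at most 1 per day and 4 lectures, at least 4 days are needed.
4 works (last occupied day: day 4): for example Physics in day 2; Systems in day 4; Algorithms in day 1; Graphics in day 3.

4 days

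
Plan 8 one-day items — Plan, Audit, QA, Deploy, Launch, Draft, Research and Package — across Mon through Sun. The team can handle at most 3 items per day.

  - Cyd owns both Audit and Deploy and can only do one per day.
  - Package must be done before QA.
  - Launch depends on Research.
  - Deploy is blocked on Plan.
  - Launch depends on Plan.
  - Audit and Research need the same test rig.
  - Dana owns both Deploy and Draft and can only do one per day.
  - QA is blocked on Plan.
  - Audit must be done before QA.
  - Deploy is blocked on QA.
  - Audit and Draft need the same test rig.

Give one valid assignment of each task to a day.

Package -> Mon, Plan -> Mon, Launch -> Wed, Deploy -> Wed, Draft -> Tue, Research -> Tue, QA -> Tue, Audit -> Mon

Checking: Package(Mon) before QA(Tue); Plan(Mon) before QA(Tue); Audit(Mon) before QA(Tue); Plan(Mon) before Launch(Wed); QA(Tue) before Deploy(Wed); Research(Tue) before Launch(Wed); Plan(Mon) before Deploy(Wed); Audit(Mon) != Deploy(Wed); Audit(Mon) != Research(Tue); Deploy(Wed) != Draft(Tue); Audit(Mon) != Draft(Tue); max 3 per day (cap 3).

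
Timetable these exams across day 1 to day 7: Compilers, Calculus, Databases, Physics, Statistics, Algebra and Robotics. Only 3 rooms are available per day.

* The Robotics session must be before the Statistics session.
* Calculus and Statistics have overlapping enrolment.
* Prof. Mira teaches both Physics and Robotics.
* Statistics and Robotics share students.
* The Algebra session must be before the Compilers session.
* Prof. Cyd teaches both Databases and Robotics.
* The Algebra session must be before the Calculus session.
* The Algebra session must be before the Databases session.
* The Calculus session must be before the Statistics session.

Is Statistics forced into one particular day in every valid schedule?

Statistics can be day 3 (e.g. Robotics -> day 1, Databases -> day 2, Physics -> day 3, Statistics -> day 3, Calculus -> day 2, Algebra -> day 1, Compilers -> day 2) or day 4 (e.g. Robotics -> day 1, Databases -> day 2, Statistics -> day 4, Algebra -> day 1, Calculus -> day 2, Physics -> day 3, Compilers -> day 2).

No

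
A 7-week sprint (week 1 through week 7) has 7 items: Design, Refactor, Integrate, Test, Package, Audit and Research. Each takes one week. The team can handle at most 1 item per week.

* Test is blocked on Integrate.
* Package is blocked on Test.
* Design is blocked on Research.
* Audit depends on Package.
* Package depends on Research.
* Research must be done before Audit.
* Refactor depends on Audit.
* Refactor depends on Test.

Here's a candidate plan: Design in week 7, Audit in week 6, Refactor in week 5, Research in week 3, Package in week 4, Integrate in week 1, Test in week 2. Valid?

No — it violates: Refactor depends on Audit

Package is blocked on Test — holds.
Design is blocked on Research — holds.
Research must be done before Audit — holds.
Package depends on Research — holds.
The team can handle at most 1 item per week — holds.
Refactor depends on Audit — violated.
Test is blocked on Integrate — holds.
Audit depends on Package — holds.
Refactor depends on Test — holds.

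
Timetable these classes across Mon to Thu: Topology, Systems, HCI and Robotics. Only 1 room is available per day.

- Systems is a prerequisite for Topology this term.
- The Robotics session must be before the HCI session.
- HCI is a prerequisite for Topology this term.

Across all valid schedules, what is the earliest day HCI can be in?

Tue

Precedence pushes HCI to at least Tue; downstream work caps HCI at Wed.
HCI at Tue is achievable: Robotics -> Mon, HCI -> Tue, Topology -> Thu, Systems -> Wed.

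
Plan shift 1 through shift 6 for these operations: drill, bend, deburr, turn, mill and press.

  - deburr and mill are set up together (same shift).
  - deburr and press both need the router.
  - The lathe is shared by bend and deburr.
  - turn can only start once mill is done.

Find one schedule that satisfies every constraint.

bend in shift 2; drill in shift 1; mill in shift 1; press in shift 2; turn in shift 2; deburr in shift 1

Checking: mill(shift 1) before turn(shift 2); deburr(shift 1) != press(shift 2); bend(shift 2) != deburr(shift 1); deburr = mill = shift 1.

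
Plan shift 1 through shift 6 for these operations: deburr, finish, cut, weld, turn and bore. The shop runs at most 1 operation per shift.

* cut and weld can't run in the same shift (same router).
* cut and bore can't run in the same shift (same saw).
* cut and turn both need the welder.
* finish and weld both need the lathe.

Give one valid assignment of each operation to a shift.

finish -> shift 2, turn -> shift 5, bore -> shift 6, weld -> shift 4, cut -> shift 3, deburr -> shift 1

Checking: cut(shift 3) != bore(shift 6); finish(shift 2) != weld(shift 4); cut(shift 3) != weld(shift 4); cut(shift 3) != turn(shift 5); max 1 per shift (cap 1).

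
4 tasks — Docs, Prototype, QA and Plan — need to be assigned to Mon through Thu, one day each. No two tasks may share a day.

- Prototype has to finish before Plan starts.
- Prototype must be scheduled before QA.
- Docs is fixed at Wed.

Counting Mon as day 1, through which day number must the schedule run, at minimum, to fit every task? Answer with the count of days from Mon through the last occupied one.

The precedence chain requires at least 2 distinct days.
With at most 1 per day and 4 tasks, at least 4 days are needed.
Docs can't be placed before Wed — that is day 3 counting from Mon — so the schedule must run through at least 3 days.
4 works (last occupied day: Thu): for example Plan -> Thu, QA -> Tue, Docs -> Wed, Prototype -> Mon.

4 days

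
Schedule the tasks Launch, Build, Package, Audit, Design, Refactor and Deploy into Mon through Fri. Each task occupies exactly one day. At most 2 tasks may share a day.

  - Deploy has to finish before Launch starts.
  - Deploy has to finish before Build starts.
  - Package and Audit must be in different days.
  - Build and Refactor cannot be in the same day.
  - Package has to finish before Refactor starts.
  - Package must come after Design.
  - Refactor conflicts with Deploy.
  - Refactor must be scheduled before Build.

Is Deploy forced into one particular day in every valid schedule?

Deploy can be Mon (e.g. Package -> Tue, Deploy -> Mon, Refactor -> Wed, Design -> Mon, Audit -> Wed, Launch -> Tue, Build -> Thu) or Tue (e.g. Launch in Wed; Refactor in Wed; Audit in Mon; Deploy in Tue; Package in Tue; Build in Thu; Design in Mon).

No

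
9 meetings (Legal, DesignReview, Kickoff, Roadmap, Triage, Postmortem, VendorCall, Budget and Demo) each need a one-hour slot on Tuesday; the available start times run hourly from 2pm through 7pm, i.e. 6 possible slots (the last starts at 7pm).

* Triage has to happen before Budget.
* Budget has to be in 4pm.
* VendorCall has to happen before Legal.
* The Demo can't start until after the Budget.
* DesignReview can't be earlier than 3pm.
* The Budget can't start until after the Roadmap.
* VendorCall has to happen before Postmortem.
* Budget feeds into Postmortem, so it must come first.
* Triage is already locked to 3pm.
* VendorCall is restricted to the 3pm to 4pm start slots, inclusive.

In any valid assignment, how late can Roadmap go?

3pm

Downstream work caps Roadmap at 3pm.
Roadmap at 3pm is achievable: DesignReview=3pm, Postmortem=5pm, Legal=4pm, Triage=3pm, Budget=4pm, VendorCall=3pm, Roadmap=3pm, Kickoff=2pm, Demo=5pm.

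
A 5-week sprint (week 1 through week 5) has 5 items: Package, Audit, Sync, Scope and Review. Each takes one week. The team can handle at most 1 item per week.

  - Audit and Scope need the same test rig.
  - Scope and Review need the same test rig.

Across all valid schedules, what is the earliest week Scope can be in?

Scope at week 1 is achievable: Review in week 5, Sync in week 4, Scope in week 1, Package in week 2, Audit in week 3.

week 1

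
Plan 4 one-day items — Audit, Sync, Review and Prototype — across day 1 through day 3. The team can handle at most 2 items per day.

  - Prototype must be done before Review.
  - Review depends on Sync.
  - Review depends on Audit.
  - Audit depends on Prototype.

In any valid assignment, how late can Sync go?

day 2

Downstream work caps Sync at day 2.
Sync at day 2 is achievable: Sync -> day 2; Review -> day 3; Audit -> day 2; Prototype -> day 1.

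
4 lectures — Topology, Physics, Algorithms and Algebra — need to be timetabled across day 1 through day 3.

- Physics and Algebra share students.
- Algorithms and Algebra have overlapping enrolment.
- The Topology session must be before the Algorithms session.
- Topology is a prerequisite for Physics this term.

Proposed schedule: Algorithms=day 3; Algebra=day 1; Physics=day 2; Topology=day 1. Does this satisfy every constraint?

Valid

Physics and Algebra share students — holds.
Algorithms and Algebra have overlapping enrolment — holds.
Topology is a prerequisite for Physics this term — holds.
The Topology session must be before the Algorithms session — holds.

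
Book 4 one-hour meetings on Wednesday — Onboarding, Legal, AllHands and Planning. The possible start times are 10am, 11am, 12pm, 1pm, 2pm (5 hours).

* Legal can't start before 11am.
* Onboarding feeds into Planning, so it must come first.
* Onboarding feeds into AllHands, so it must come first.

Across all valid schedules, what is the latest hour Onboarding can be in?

1pm

Downstream work caps Onboarding at 1pm.
Onboarding at 1pm is achievable: Legal=11am, Planning=2pm, Onboarding=1pm, AllHands=2pm.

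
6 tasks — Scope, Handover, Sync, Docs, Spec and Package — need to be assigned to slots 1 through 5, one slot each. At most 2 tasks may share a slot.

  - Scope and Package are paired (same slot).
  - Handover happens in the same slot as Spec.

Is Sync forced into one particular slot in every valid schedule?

No

Sync can be 1 (e.g. Docs=1, Handover=3, Spec=3, Scope=2, Sync=1, Package=2) or 2 (e.g. Sync in 2; Handover in 3; Scope in 1; Spec in 3; Docs in 2; Package in 1).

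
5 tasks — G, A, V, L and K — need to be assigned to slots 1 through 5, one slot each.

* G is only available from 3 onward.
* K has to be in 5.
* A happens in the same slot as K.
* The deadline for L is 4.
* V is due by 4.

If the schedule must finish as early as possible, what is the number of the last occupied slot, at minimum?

slot 5

K can't be placed before 5, so the schedule must run through at least slot 5.
5 works (last occupied slot: 5): for example K -> 5, L -> 1, G -> 3, A -> 5, V -> 1.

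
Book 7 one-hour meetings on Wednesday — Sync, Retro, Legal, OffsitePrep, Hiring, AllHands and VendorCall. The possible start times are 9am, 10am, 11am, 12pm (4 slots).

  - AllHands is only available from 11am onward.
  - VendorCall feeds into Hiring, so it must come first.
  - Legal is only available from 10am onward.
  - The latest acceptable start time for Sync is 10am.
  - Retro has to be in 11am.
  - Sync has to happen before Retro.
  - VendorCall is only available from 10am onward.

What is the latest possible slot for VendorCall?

11am

VendorCall is available from 10am; downstream work caps VendorCall at 11am.
VendorCall at 11am is achievable: Legal in 10am, Retro in 11am, OffsitePrep in 9am, AllHands in 11am, Hiring in 12pm, VendorCall in 11am, Sync in 9am.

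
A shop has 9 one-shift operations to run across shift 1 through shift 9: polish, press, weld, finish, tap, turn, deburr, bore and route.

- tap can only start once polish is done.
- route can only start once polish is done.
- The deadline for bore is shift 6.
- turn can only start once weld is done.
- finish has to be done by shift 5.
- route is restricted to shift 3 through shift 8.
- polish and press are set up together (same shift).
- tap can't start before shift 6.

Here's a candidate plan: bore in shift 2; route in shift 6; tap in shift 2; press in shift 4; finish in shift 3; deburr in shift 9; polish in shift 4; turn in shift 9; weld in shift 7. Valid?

No — it violates: tap can't start before shift 6

turn can only start once weld is done — holds.
route is restricted to shift 3 through shift 8 — holds.
tap can only start once polish is done — violated.
The deadline for bore is shift 6 — holds.
finish has to be done by shift 5 — holds.
tap can't start before shift 6 — violated.
route can only start once polish is done — holds.
polish and press are set up together (same shift) — holds.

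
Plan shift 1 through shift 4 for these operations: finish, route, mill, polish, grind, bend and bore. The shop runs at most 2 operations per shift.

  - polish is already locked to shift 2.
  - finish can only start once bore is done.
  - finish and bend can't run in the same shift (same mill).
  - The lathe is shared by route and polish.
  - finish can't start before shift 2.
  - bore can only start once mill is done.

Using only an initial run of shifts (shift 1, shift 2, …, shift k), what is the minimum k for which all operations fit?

The precedence chain requires at least 3 distinct shifts.
With at most 2 per shift and 7 operations, at least 4 shifts are needed.
4 works (last occupied shift: shift 4): for example bore=shift 2; mill=shift 1; bend=shift 4; route=shift 1; grind=shift 3; polish=shift 2; finish=shift 3.

4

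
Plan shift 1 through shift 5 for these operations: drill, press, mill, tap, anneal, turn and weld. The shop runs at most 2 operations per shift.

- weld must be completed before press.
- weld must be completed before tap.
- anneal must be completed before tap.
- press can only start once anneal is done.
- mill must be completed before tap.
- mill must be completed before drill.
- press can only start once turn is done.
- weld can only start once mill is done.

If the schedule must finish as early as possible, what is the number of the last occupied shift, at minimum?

4

The precedence chain requires at least 3 distinct shifts.
With at most 2 per shift and 7 operations, at least 4 shifts are needed.
4 works (last occupied shift: shift 4): for example turn=shift 2, anneal=shift 1, tap=shift 3, weld=shift 2, mill=shift 1, press=shift 3, drill=shift 4.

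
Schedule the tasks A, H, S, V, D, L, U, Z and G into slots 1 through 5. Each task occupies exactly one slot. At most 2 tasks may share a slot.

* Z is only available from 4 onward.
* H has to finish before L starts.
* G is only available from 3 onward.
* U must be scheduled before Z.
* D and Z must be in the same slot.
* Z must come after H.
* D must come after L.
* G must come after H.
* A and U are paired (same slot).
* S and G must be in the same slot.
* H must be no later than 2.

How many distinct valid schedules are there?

Splitting on A: it can be 1 (6), 2 (6), 3 (4), 4 (2). Listing each branch's schedules as (H, S, V, D, L, U, Z, G):
A=1: (2,3,2,5,4,1,5,3) (2,3,4,5,4,1,5,3) (2,4,2,5,3,1,5,4) (2,4,3,5,3,1,5,4) (2,5,2,4,3,1,4,5) (2,5,3,4,3,1,4,5) — 6.
A=2: (1,3,1,5,4,2,5,3) (1,3,4,5,4,2,5,3) (1,4,1,5,3,2,5,4) (1,4,3,5,3,2,5,4) (1,5,1,4,3,2,4,5) (1,5,3,4,3,2,4,5) — 6.
A=3: (1,4,1,5,2,3,5,4) (1,4,2,5,2,3,5,4) (1,5,1,4,2,3,4,5) (1,5,2,4,2,3,4,5) — 4.
A=4: (1,3,1,5,2,4,5,3) (1,3,2,5,2,4,5,3) — 2.
Summing: 6 + 6 + 4 + 2 = 18.

18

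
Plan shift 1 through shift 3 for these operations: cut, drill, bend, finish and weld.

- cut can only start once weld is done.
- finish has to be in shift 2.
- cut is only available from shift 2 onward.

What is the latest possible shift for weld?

Downstream work caps weld at shift 2.
weld at shift 2 is achievable: bend in shift 1, cut in shift 3, finish in shift 2, weld in shift 2, drill in shift 1.

shift 2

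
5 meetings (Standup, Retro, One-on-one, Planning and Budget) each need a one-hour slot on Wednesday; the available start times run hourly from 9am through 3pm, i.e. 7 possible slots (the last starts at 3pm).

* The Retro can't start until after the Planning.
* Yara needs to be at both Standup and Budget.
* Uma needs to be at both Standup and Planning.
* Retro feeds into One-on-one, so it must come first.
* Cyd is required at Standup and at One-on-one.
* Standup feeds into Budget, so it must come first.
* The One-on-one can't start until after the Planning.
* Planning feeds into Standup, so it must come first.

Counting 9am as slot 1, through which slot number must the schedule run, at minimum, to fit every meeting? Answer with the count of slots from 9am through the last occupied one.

3

The precedence chain requires at least 3 distinct slots.
3 works (last occupied slot: 11am): for example One-on-one=11am; Retro=10am; Budget=11am; Planning=9am; Standup=10am.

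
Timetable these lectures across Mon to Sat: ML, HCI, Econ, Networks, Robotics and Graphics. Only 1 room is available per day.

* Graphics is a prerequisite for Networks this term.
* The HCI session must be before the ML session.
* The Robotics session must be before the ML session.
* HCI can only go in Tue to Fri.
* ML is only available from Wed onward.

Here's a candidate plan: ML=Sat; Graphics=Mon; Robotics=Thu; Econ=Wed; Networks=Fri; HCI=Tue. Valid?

HCI can only go in Tue to Fri — holds.
The Robotics session must be before the ML session — holds.
Only 1 room is available per day — holds.
The HCI session must be before the ML session — holds.
Graphics is a prerequisite for Networks this term — holds.
ML is only available from Wed onward — holds.

Yes, all constraints hold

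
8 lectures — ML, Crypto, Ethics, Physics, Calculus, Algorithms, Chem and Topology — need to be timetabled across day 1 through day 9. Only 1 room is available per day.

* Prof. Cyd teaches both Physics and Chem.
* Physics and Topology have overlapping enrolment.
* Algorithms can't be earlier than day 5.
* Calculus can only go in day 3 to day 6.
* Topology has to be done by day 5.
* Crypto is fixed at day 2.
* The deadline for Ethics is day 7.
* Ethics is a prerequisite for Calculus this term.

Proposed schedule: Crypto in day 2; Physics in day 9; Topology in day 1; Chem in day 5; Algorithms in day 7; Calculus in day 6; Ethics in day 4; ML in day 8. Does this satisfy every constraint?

Yes

Calculus can only go in day 3 to day 6 — holds.
The deadline for Ethics is day 7 — holds.
Ethics is a prerequisite for Calculus this term — holds.
Physics and Topology have overlapping enrolment — holds.
Only 1 room is available per day — holds.
Topology has to be done by day 5 — holds.
Crypto is fixed at day 2 — holds.
Prof. Cyd teaches both Physics and Chem — holds.
Algorithms can't be earlier than day 5 — holds.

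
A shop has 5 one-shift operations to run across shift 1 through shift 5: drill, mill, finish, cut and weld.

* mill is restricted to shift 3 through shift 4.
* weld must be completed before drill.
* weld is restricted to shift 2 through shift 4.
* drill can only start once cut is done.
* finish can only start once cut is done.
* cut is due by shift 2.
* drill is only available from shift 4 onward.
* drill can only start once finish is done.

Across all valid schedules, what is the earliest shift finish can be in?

shift 2

Precedence pushes finish to at least shift 2; downstream work caps finish at shift 4.
finish at shift 2 is achievable: mill -> shift 3; cut -> shift 1; finish -> shift 2; weld -> shift 2; drill -> shift 4.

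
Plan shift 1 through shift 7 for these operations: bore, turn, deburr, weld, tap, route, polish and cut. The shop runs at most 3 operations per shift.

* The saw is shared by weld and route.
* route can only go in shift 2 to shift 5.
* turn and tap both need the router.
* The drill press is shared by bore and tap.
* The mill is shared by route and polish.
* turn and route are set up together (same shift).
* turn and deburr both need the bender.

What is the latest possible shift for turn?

Turn must be in the same shift as route, which can't be before shift 2, so turn is at least shift 2; turn must be in the same shift as route, which can't be after shift 5, so turn is at most shift 5.
turn at shift 5 is achievable: weld in shift 1, polish in shift 2, cut in shift 2, deburr in shift 1, tap in shift 2, bore in shift 1, route in shift 5, turn in shift 5.

shift 5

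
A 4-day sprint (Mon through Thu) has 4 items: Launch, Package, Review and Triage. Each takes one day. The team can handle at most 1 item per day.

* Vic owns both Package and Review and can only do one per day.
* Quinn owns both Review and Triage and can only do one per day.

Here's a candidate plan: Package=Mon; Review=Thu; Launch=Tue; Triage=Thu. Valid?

The team can handle at most 1 item per day — violated.
Vic owns both Package and Review and can only do one per day — holds.
Quinn owns both Review and Triage and can only do one per day — violated.

No — it violates: Quinn owns both Review and Triage and can only do one per day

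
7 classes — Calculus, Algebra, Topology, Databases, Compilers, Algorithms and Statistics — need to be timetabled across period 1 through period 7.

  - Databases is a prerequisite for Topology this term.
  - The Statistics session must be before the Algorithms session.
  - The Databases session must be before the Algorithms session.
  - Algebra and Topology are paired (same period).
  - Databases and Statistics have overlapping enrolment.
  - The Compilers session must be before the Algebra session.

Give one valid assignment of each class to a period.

Algebra -> period 2; Topology -> period 2; Compilers -> period 1; Algorithms -> period 3; Databases -> period 1; Statistics -> period 2; Calculus -> period 1

Checking: Compilers(period 1) before Algebra(period 2); Databases(period 1) before Topology(period 2); Databases(period 1) before Algorithms(period 3); Statistics(period 2) before Algorithms(period 3); Databases(period 1) != Statistics(period 2); Algebra = Topology = period 2.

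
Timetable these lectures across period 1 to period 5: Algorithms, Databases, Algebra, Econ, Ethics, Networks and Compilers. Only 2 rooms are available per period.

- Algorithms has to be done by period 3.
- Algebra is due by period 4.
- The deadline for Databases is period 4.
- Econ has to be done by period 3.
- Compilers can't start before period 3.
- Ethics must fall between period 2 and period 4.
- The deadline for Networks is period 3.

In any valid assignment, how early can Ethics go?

period 2

Ethics is available from period 2; Ethics's own window allows nothing later than period 4.
Ethics at period 2 is achievable: Databases=period 3; Algorithms=period 1; Ethics=period 2; Compilers=period 3; Algebra=period 4; Networks=period 2; Econ=period 1.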